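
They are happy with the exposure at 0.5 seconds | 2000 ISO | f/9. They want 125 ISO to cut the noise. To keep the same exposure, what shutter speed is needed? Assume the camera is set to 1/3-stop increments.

8 s

ISO: 2000 → 1600 → 1250 → 1000 → 800 → 640 → 500 → 400 → 320 → 250 → 200 → 160 → 125 — 4 stops dropped (darker).
Need 4 stops brighter from the shutter speed: 0.5 → 0.6 → 0.8 → 1 → 1.3 → 1.6 → 2 → 2.5 → 3.2 → 4 → 5 → 6 → 8.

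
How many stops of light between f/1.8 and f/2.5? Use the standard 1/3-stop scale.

f/1.8 → f/2 → f/2.2 → f/2.5 — count the steps: 3 third-stops = 1 stop.

1 stop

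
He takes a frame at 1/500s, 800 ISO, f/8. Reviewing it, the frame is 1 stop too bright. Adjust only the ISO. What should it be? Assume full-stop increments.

ISO 400

Overexposed by 1 stop → need 1 stop darker.
ISO: 800 → 400.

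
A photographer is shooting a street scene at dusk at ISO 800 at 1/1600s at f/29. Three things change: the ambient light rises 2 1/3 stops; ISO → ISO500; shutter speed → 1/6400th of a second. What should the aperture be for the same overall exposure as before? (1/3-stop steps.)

Scene light: 2 1/3 stops brighter.
ISO: 800 → 640 → 500 — 2/3 stop lower (darker).
Shutter speed: 1/1600 → 1/2000 → 1/2500 → 1/3200 → 1/4000 → 1/5000 → 1/6400 — 2 stops shorter (darker).
Net so far: 1/3 stop darker. Aperture: f/29 → f/25.

f/25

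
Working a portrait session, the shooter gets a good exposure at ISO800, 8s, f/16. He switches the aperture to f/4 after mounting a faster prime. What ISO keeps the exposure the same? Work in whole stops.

ISO 50

Aperture: f/16 → f/11 → f/8 → f/5.6 → f/4 — 4 stops opened up (brighter).
Need 4 stops darker from the ISO: 800 → 400 → 200 → 100 → 50.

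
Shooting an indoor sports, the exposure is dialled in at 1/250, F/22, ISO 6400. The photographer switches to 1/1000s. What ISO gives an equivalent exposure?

Shutter speed: 1/250 → 1/500 → 1/1000 — 2 stops shorter (darker).
Need 2 stops brighter from the ISO: 6400 → 12800 → 25600.

ISO 25600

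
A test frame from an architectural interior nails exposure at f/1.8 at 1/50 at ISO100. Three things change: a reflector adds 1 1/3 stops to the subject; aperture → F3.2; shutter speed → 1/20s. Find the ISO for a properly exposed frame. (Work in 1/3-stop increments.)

ISO 50

Scene light: 1 1/3 stops brighter.
Aperture: f/1.8 → f/2 → f/2.2 → f/2.5 → f/2.8 → f/3.2 — 1 2/3 stops smaller aperture (darker).
Shutter speed: 1/50 → 1/40 → 1/30 → 1/25 → 1/20 — 1 1/3 stops slower (brighter).
Net so far: 1 stop brighter. ISO: 100 → 80 → 64 → 50.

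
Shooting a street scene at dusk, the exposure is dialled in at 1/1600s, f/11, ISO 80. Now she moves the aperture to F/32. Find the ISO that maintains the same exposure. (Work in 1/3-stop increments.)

Aperture: f/11 → f/13 → f/14 → f/16 → f/18 → f/20 → f/22 → f/25 → f/29 → f/32 — 3 stops smaller aperture (darker).
Need 3 stops brighter from the ISO: 80 → 100 → 125 → 160 → 200 → 250 → 320 → 400 → 500 → 640.

ISO 640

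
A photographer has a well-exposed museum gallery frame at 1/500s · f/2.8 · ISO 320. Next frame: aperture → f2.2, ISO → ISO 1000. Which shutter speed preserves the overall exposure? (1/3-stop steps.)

Aperture: f/2.8 → f/2.5 → f/2.2 — 2/3 stop wider (brighter).
ISO: 320 → 400 → 500 → 640 → 800 → 1000 — 1 2/3 stops higher (brighter).
Net change so far: 2 1/3 stops brighter. Offset with the shutter speed: 1/500 → 1/640 → 1/800 → 1/1000 → 1/1250 → 1/1600 → 1/2000 → 1/2500.

1/2500s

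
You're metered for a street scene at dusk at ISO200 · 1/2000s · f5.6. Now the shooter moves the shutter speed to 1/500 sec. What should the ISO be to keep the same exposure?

ISO 50

Shutter speed: 1/2000 → 1/1000 → 1/500 — 2 stops slower (brighter).
Need 2 stops darker from the ISO: 200 → 100 → 50.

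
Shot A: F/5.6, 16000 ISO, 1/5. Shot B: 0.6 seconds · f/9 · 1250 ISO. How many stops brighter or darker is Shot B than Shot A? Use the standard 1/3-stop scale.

3 1/3 stops darker

Aperture: f/5.6 → f/6.3 → f/7.1 → f/8 → f/9 — 1 1/3 stops smaller aperture (darker).
Shutter speed: 1/5 → 1/4 → 0.3 → 0.4 → 0.5 → 0.6 — 1 2/3 stops longer (brighter).
ISO: 16000 → 12800 → 10000 → 8000 → 6400 → 5000 → 4000 → 3200 → 2500 → 2000 → 1600 → 1250 — 3 2/3 stops dropped (darker).
Net: −1 1/3 +1 2/3 −3 2/3 = −3 1/3 stops.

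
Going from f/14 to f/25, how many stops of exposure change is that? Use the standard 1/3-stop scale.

1 2/3 stops

f/14 → f/16 → f/18 → f/20 → f/22 → f/25 — count the steps: 5 third-stops = 1 2/3 stops.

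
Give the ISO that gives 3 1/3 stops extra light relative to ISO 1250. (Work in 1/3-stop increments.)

ISO: 1250 → 1600 → 2000 → 2500 → 3200 → 4000 → 5000 → 6400 → 8000 → 10000 → 12800 — 3 1/3 stops raised (brighter).

ISO 12800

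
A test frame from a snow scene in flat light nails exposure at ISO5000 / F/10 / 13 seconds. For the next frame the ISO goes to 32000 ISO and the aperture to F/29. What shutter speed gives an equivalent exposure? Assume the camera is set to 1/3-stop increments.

ISO: 5000 → 6400 → 8000 → 10000 → 12800 → 16000 → 20000 → 25600 → 32000 — 2 2/3 stops raised (brighter).
Aperture: f/10 → f/11 → f/13 → f/14 → f/16 → f/18 → f/20 → f/22 → f/25 → f/29 — 3 stops smaller aperture (darker).
Net change so far: 1/3 stop darker. Offset with the shutter speed: 13 → 15.

15 s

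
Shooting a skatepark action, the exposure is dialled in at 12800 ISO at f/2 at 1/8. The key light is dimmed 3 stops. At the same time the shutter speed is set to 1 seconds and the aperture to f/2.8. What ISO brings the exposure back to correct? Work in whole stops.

Scene light: 3 stops darker.
Shutter speed: 1/8 → 1/4 → 1/2 → 1 — 3 stops longer (brighter).
Aperture: f/2 → f/2.8 — 1 stop smaller aperture (darker).
Net so far: 1 stop darker. ISO: 12800 → 25600.

ISO 25600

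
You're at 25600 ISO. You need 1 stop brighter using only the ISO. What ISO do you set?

ISO: 25600 → 51200 — 1 stop raised (brighter).

ISO 51200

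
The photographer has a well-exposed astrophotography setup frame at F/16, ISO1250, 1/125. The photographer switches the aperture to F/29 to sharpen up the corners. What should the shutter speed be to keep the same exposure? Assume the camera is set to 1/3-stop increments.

1/40s

Aperture: f/16 → f/18 → f/20 → f/22 → f/25 → f/29 — 1 2/3 stops narrower (darker).
Need 1 2/3 stops brighter from the shutter speed: 1/125 → 1/100 → 1/80 → 1/60 → 1/50 → 1/40.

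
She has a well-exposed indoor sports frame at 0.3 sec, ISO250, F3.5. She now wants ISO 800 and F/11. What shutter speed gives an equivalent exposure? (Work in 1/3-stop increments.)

ISO: 250 → 320 → 400 → 500 → 640 → 800 — 1 2/3 stops raised (brighter).
Aperture: f/3.5 → f/4 → f/4.5 → f/5 → f/5.6 → f/6.3 → f/7.1 → f/8 → f/9 → f/10 → f/11 — 3 1/3 stops stopped down (darker).
Net change so far: 1 2/3 stops darker. Offset with the shutter speed: 0.3 → 0.4 → 0.5 → 0.6 → 0.8 → 1.

1 s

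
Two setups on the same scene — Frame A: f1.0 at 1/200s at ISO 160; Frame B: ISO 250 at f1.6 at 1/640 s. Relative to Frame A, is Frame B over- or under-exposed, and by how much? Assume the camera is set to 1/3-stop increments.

Aperture: f/1.0 → f/1.1 → f/1.2 → f/1.4 → f/1.6 — 1 1/3 stops narrower (darker).
Shutter speed: 1/200 → 1/250 → 1/320 → 1/400 → 1/500 → 1/640 — 1 2/3 stops faster (darker).
ISO: 160 → 200 → 250 — 2/3 stop higher (brighter).
Net: −1 1/3 −1 2/3 +2/3 = −2 1/3 stops.

2 1/3 stops darker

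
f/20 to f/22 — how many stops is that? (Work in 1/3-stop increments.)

f/20 → f/22 — count the steps: 1 third-stops = 1/3 stop.

1/3 stop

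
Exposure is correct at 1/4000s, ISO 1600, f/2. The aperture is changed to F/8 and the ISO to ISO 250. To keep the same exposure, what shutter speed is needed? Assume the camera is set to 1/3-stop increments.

Aperture: f/2 → f/2.2 → f/2.5 → f/2.8 → f/3.2 → f/3.5 → f/4 → f/4.5 → f/5 → f/5.6 → f/6.3 → f/7.1 → f/8 — 4 stops narrower (darker).
ISO: 1600 → 1250 → 1000 → 800 → 640 → 500 → 400 → 320 → 250 — 2 2/3 stops lower (darker).
Net change so far: 6 2/3 stops darker. Offset with the shutter speed: 1/4000 → 1/3200 → 1/2500 → 1/2000 → 1/1600 → 1/1250 → 1/1000 → 1/800 → 1/640 → 1/500 → 1/400 → 1/320 → 1/250 → 1/200 → 1/160 → 1/125 → 1/100 → 1/80 → 1/60 → 1/50 → 1/40.

1/40s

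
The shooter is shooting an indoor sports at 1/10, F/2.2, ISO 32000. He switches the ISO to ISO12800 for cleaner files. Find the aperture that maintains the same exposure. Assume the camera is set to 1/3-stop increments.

ISO: 32000 → 25600 → 20000 → 16000 → 12800 — 1 1/3 stops dropped (darker).
Need 1 1/3 stops brighter from the aperture: f/2.2 → f/2 → f/1.8 → f/1.6 → f/1.4.

f/1.4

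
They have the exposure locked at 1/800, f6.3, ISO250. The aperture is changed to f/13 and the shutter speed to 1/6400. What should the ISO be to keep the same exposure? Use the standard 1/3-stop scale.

ISO 8000

Aperture: f/6.3 → f/7.1 → f/8 → f/9 → f/10 → f/11 → f/13 — 2 stops stopped down (darker).
Shutter speed: 1/800 → 1/1000 → 1/1250 → 1/1600 → 1/2000 → 1/2500 → 1/3200 → 1/4000 → 1/5000 → 1/6400 — 3 stops faster (darker).
Net change so far: 5 stops darker. Offset with the ISO: 250 → 320 → 400 → 500 → 640 → 800 → 1000 → 1250 → 1600 → 2000 → 2500 → 3200 → 4000 → 5000 → 6400 → 8000.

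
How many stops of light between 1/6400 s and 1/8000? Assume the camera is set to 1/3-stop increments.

1/3 stop

1/6400 → 1/8000 — count the steps: 1 third-stops = 1/3 stop.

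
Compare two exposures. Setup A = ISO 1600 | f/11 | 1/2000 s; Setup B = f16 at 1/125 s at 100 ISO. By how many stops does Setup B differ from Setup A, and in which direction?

1 stop darker

Aperture: f/11 → f/16 — 1 stop stopped down (darker).
Shutter speed: 1/2000 → 1/1000 → 1/500 → 1/250 → 1/125 — 4 stops longer (brighter).
ISO: 1600 → 800 → 400 → 200 → 100 — 4 stops dropped (darker).
Net: −1 +4 −4 = −1 stop.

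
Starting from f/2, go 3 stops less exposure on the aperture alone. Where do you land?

f/5.6

Aperture: f/2 → f/2.8 → f/4 → f/5.6 — 3 stops narrower (darker).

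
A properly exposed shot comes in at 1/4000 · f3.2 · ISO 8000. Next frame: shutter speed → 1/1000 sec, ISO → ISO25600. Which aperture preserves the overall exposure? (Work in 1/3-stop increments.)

Shutter speed: 1/4000 → 1/3200 → 1/2500 → 1/2000 → 1/1600 → 1/1250 → 1/1000 — 2 stops longer (brighter).
ISO: 8000 → 10000 → 12800 → 16000 → 20000 → 25600 — 1 2/3 stops higher (brighter).
Net change so far: 3 2/3 stops brighter. Offset with the aperture: f/3.2 → f/3.5 → f/4 → f/4.5 → f/5 → f/5.6 → f/6.3 → f/7.1 → f/8 → f/9 → f/10 → f/11.

f/11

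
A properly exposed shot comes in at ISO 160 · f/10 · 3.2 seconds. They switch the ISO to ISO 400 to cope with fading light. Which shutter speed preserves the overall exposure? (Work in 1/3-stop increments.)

ISO: 160 → 200 → 250 → 320 → 400 — 1 1/3 stops higher (brighter).
Need 1 1/3 stops darker from the shutter speed: 3.2 → 2.5 → 2 → 1.6 → 1.3.

1.3 s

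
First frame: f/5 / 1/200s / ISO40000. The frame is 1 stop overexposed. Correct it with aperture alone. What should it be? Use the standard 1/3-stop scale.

f/7.1

Overexposed by 1 stop → need 1 stop darker.
Aperture: f/5 → f/5.6 → f/6.3 → f/7.1.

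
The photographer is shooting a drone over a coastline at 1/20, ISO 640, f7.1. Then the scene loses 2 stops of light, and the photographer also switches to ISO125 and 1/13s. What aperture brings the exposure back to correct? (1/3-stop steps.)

f/2

Scene light: 2 stops darker.
ISO: 640 → 500 → 400 → 320 → 250 → 200 → 160 → 125 — 2 1/3 stops dropped (darker).
Shutter speed: 1/20 → 1/15 → 1/13 — 2/3 stop longer (brighter).
Net so far: 3 2/3 stops darker. Aperture: f/7.1 → f/6.3 → f/5.6 → f/5 → f/4.5 → f/4 → f/3.5 → f/3.2 → f/2.8 → f/2.5 → f/2.2 → f/2.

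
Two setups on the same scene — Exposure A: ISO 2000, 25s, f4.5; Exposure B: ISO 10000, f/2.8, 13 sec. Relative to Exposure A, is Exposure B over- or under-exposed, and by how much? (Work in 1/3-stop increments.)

Aperture: f/4.5 → f/4 → f/3.5 → f/3.2 → f/2.8 — 1 1/3 stops larger aperture (brighter).
Shutter speed: 25 → 20 → 15 → 13 — 1 stop faster (darker).
ISO: 2000 → 2500 → 3200 → 4000 → 5000 → 6400 → 8000 → 10000 — 2 1/3 stops raised (brighter).
Net: +1 1/3 −1 +2 1/3 = +2 2/3 stops.

2 2/3 stops brighter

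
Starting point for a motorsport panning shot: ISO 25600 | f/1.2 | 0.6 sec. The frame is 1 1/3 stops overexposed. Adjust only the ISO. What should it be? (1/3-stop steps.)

ISO 10000

Overexposed by 1 1/3 stops → need 1 1/3 stops darker.
ISO: 25600 → 20000 → 16000 → 12800 → 10000.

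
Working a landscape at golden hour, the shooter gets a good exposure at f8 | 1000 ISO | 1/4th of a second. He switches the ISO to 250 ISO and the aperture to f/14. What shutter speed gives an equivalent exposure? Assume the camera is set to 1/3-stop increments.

ISO: 1000 → 800 → 640 → 500 → 400 → 320 → 250 — 2 stops lower (darker).
Aperture: f/8 → f/9 → f/10 → f/11 → f/13 → f/14 — 1 2/3 stops narrower (darker).
Net change so far: 3 2/3 stops darker. Offset with the shutter speed: 1/4 → 0.3 → 0.4 → 0.5 → 0.6 → 0.8 → 1 → 1.3 → 1.6 → 2 → 2.5 → 3.2.

3.2 s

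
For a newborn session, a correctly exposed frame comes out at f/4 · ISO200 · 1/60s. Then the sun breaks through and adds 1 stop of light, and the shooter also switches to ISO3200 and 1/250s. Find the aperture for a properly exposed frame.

Scene light: 1 stop brighter.
ISO: 200 → 400 → 800 → 1600 → 3200 — 4 stops raised (brighter).
Shutter speed: 1/60 → 1/125 → 1/250 — 2 stops shorter (darker).
Net so far: 3 stops brighter. Aperture: f/4 → f/5.6 → f/8 → f/11.

f/11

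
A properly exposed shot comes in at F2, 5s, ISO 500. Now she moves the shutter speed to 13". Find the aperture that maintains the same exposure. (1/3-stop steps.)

Shutter speed: 5 → 6 → 8 → 10 → 13 — 1 1/3 stops longer (brighter).
Need 1 1/3 stops darker from the aperture: f/2 → f/2.2 → f/2.5 → f/2.8 → f/3.2.

f/3.2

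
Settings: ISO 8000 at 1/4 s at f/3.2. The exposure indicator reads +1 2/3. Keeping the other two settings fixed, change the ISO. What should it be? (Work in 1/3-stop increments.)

Overexposed by 1 2/3 stops → need 1 2/3 stops darker.
ISO: 8000 → 6400 → 5000 → 4000 → 3200 → 2500.

ISO 2500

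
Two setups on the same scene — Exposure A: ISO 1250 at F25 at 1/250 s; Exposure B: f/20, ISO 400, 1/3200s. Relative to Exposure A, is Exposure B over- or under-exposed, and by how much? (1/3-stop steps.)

Aperture: f/25 → f/22 → f/20 — 2/3 stop opened up (brighter).
Shutter speed: 1/250 → 1/320 → 1/400 → 1/500 → 1/640 → 1/800 → 1/1000 → 1/1250 → 1/1600 → 1/2000 → 1/2500 → 1/3200 — 3 2/3 stops shorter (darker).
ISO: 1250 → 1000 → 800 → 640 → 500 → 400 — 1 2/3 stops lower (darker).
Net: +2/3 −3 2/3 −1 2/3 = −4 2/3 stops.

4 2/3 stops darker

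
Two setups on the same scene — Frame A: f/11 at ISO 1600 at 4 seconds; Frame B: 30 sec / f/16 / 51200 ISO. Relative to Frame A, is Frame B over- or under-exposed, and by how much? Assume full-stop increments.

Aperture: f/11 → f/16 — 1 stop smaller aperture (darker).
Shutter speed: 4 → 8 → 15 → 30 — 3 stops slower (brighter).
ISO: 1600 → 3200 → 6400 → 12800 → 25600 → 51200 — 5 stops higher (brighter).
Net: −1 +3 +5 = +7 stops.

7 stops brighter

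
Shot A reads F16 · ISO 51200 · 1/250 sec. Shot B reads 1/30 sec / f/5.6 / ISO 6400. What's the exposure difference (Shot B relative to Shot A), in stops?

3 stops brighter

Aperture: f/16 → f/11 → f/8 → f/5.6 — 3 stops opened up (brighter).
Shutter speed: 1/250 → 1/125 → 1/60 → 1/30 — 3 stops longer (brighter).
ISO: 51200 → 25600 → 12800 → 6400 — 3 stops lower (darker).
Net: +3 +3 −3 = +3 stops.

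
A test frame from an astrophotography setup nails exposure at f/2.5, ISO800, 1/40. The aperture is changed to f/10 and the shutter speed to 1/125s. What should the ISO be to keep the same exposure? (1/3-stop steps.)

Aperture: f/2.5 → f/2.8 → f/3.2 → f/3.5 → f/4 → f/4.5 → f/5 → f/5.6 → f/6.3 → f/7.1 → f/8 → f/9 → f/10 — 4 stops narrower (darker).
Shutter speed: 1/40 → 1/50 → 1/60 → 1/80 → 1/100 → 1/125 — 1 2/3 stops shorter (darker).
Net change so far: 5 2/3 stops darker. Offset with the ISO: 800 → 1000 → 1250 → 1600 → 2000 → 2500 → 3200 → 4000 → 5000 → 6400 → 8000 → 10000 → 12800 → 16000 → 20000 → 25600 → 32000 → 40000.

ISO 40000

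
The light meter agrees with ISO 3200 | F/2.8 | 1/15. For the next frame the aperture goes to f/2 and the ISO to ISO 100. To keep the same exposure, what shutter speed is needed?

1 s

Aperture: f/2.8 → f/2 — 1 stop larger aperture (brighter).
ISO: 3200 → 1600 → 800 → 400 → 200 → 100 — 5 stops lower (darker).
Net change so far: 4 stops darker. Offset with the shutter speed: 1/15 → 1/8 → 1/4 → 1/2 → 1.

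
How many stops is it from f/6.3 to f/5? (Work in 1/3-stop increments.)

2/3 stop

f/6.3 → f/5.6 → f/5 — count the steps: 2 third-stops = 2/3 stop.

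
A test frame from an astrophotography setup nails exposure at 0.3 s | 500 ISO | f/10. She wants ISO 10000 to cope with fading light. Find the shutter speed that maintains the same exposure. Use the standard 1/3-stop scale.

ISO: 500 → 640 → 800 → 1000 → 1250 → 1600 → 2000 → 2500 → 3200 → 4000 → 5000 → 6400 → 8000 → 10000 — 4 1/3 stops raised (brighter).
Need 4 1/3 stops darker from the shutter speed: 0.3 → 1/4 → 1/5 → 1/6 → 1/8 → 1/10 → 1/13 → 1/15 → 1/20 → 1/25 → 1/30 → 1/40 → 1/50 → 1/60.

1/60s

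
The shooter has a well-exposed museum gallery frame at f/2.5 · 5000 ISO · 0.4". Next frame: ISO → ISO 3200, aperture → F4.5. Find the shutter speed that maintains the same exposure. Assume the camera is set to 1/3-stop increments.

2 s

ISO: 5000 → 4000 → 3200 — 2/3 stop lower (darker).
Aperture: f/2.5 → f/2.8 → f/3.2 → f/3.5 → f/4 → f/4.5 — 1 2/3 stops narrower (darker).
Net change so far: 2 1/3 stops darker. Offset with the shutter speed: 0.4 → 0.5 → 0.6 → 0.8 → 1 → 1.3 → 1.6 → 2.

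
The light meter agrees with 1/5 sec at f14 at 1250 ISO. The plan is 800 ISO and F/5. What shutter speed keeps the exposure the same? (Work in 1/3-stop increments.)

ISO: 1250 → 1000 → 800 — 2/3 stop dropped (darker).
Aperture: f/14 → f/13 → f/11 → f/10 → f/9 → f/8 → f/7.1 → f/6.3 → f/5.6 → f/5 — 3 stops larger aperture (brighter).
Net change so far: 2 1/3 stops brighter. Offset with the shutter speed: 1/5 → 1/6 → 1/8 → 1/10 → 1/13 → 1/15 → 1/20 → 1/25.

1/25s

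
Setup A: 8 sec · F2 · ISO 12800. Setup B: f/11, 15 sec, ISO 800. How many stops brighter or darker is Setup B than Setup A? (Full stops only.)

Aperture: f/2 → f/2.8 → f/4 → f/5.6 → f/8 → f/11 — 5 stops narrower (darker).
Shutter speed: 8 → 15 — 1 stop slower (brighter).
ISO: 12800 → 6400 → 3200 → 1600 → 800 — 4 stops dropped (darker).
Net: −5 +1 −4 = −8 stops.

8 stops darker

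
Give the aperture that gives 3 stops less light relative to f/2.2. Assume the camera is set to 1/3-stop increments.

Aperture: f/2.2 → f/2.5 → f/2.8 → f/3.2 → f/3.5 → f/4 → f/4.5 → f/5 → f/5.6 → f/6.3 — 3 stops smaller aperture (darker).

f/6.3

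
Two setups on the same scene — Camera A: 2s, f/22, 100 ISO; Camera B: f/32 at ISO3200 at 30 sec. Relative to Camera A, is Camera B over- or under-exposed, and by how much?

Aperture: f/22 → f/32 — 1 stop smaller aperture (darker).
Shutter speed: 2 → 4 → 8 → 15 → 30 — 4 stops slower (brighter).
ISO: 100 → 200 → 400 → 800 → 1600 → 3200 — 5 stops higher (brighter).
Net: −1 +4 +5 = +8 stops.

8 stops brighter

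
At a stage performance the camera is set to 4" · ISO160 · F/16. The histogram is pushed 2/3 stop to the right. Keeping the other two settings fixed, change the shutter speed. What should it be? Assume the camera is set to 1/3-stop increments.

Overexposed by 2/3 stop → need 2/3 stop darker.
Shutter speed: 4 → 3.2 → 2.5.

2.5 s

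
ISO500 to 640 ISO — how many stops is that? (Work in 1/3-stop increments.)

500 → 640 — count the steps: 1 third-stops = 1/3 stop.

1/3 stop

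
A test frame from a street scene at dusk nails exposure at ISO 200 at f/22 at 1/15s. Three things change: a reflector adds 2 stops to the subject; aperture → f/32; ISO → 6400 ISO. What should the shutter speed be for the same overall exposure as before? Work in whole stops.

Scene light: 2 stops brighter.
Aperture: f/22 → f/32 — 1 stop narrower (darker).
ISO: 200 → 400 → 800 → 1600 → 3200 → 6400 — 5 stops higher (brighter).
Net so far: 6 stops brighter. Shutter speed: 1/15 → 1/30 → 1/60 → 1/125 → 1/250 → 1/500 → 1/1000.

1/1000s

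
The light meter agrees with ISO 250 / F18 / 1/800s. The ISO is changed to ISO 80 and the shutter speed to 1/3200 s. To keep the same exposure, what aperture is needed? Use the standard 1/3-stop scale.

f/5

ISO: 250 → 200 → 160 → 125 → 100 → 80 — 1 2/3 stops dropped (darker).
Shutter speed: 1/800 → 1/1000 → 1/1250 → 1/1600 → 1/2000 → 1/2500 → 1/3200 — 2 stops faster (darker).
Net change so far: 3 2/3 stops darker. Offset with the aperture: f/18 → f/16 → f/14 → f/13 → f/11 → f/10 → f/9 → f/8 → f/7.1 → f/6.3 → f/5.6 → f/5.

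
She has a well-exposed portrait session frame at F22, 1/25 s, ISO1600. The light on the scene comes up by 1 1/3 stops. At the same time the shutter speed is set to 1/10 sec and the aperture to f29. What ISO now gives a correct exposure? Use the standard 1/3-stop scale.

ISO 400

Scene light: 1 1/3 stops brighter.
Shutter speed: 1/25 → 1/20 → 1/15 → 1/13 → 1/10 — 1 1/3 stops longer (brighter).
Aperture: f/22 → f/25 → f/29 — 2/3 stop smaller aperture (darker).
Net so far: 2 stops brighter. ISO: 1600 → 1250 → 1000 → 800 → 640 → 500 → 400.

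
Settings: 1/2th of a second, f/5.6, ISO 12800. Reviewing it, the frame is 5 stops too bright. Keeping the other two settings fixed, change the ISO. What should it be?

Overexposed by 5 stops → need 5 stops darker.
ISO: 12800 → 6400 → 3200 → 1600 → 800 → 400.

ISO 400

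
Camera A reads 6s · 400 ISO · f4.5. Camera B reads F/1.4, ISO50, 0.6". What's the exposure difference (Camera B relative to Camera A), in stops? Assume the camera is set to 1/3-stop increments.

Aperture: f/4.5 → f/4 → f/3.5 → f/3.2 → f/2.8 → f/2.5 → f/2.2 → f/2 → f/1.8 → f/1.6 → f/1.4 — 3 1/3 stops opened up (brighter).
Shutter speed: 6 → 5 → 4 → 3.2 → 2.5 → 2 → 1.6 → 1.3 → 1 → 0.8 → 0.6 — 3 1/3 stops faster (darker).
ISO: 400 → 320 → 250 → 200 → 160 → 125 → 100 → 80 → 64 → 50 — 3 stops dropped (darker).
Net: +3 1/3 −3 1/3 −3 = −3 stops.

3 stops darker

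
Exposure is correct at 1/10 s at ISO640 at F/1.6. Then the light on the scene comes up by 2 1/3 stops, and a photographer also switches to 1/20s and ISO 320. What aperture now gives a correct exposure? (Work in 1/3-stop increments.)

Scene light: 2 1/3 stops brighter.
Shutter speed: 1/10 → 1/13 → 1/15 → 1/20 — 1 stop faster (darker).
ISO: 640 → 500 → 400 → 320 — 1 stop lower (darker).
Net so far: 1/3 stop brighter. Aperture: f/1.6 → f/1.8.

f/1.8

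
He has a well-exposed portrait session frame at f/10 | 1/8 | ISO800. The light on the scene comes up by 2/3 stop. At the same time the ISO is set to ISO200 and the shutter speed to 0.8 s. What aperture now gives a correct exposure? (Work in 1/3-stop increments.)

f/16

Scene light: 2/3 stop brighter.
ISO: 800 → 640 → 500 → 400 → 320 → 250 → 200 — 2 stops lower (darker).
Shutter speed: 1/8 → 1/6 → 1/5 → 1/4 → 0.3 → 0.4 → 0.5 → 0.6 → 0.8 — 2 2/3 stops slower (brighter).
Net so far: 1 1/3 stops brighter. Aperture: f/10 → f/11 → f/13 → f/14 → f/16.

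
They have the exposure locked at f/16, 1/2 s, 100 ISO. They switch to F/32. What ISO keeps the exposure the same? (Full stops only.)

ISO 400

Aperture: f/16 → f/22 → f/32 — 2 stops smaller aperture (darker).
Need 2 stops brighter from the ISO: 100 → 200 → 400.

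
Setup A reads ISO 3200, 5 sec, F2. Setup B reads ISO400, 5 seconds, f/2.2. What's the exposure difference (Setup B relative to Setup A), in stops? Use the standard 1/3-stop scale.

3 1/3 stops darker

Aperture: f/2 → f/2.2 — 1/3 stop smaller aperture (darker).
Shutter speed: unchanged.
ISO: 3200 → 2500 → 2000 → 1600 → 1250 → 1000 → 800 → 640 → 500 → 400 — 3 stops lower (darker).
Net: −1/3 −3 = −3 1/3 stops.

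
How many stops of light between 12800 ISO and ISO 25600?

1 stop

12800 → 25600 — count the steps: 1 stop.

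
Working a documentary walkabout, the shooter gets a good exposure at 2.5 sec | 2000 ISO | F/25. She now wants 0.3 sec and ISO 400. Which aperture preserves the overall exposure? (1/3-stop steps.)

f/4

Shutter speed: 2.5 → 2 → 1.6 → 1.3 → 1 → 0.8 → 0.6 → 0.5 → 0.4 → 0.3 — 3 stops faster (darker).
ISO: 2000 → 1600 → 1250 → 1000 → 800 → 640 → 500 → 400 — 2 1/3 stops lower (darker).
Net change so far: 5 1/3 stops darker. Offset with the aperture: f/25 → f/22 → f/20 → f/18 → f/16 → f/14 → f/13 → f/11 → f/10 → f/9 → f/8 → f/7.1 → f/6.3 → f/5.6 → f/5 → f/4.5 → f/4.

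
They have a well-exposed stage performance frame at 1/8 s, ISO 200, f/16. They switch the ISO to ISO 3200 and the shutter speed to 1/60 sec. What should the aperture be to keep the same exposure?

f/22

ISO: 200 → 400 → 800 → 1600 → 3200 — 4 stops raised (brighter).
Shutter speed: 1/8 → 1/15 → 1/30 → 1/60 — 3 stops faster (darker).
Net change so far: 1 stop brighter. Offset with the aperture: f/16 → f/22.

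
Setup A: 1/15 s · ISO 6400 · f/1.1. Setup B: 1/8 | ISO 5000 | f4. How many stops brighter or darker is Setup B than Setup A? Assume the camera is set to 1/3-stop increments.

3 stops darker

Aperture: f/1.1 → f/1.2 → f/1.4 → f/1.6 → f/1.8 → f/2 → f/2.2 → f/2.5 → f/2.8 → f/3.2 → f/3.5 → f/4 — 3 2/3 stops stopped down (darker).
Shutter speed: 1/15 → 1/13 → 1/10 → 1/8 — 1 stop slower (brighter).
ISO: 6400 → 5000 — 1/3 stop lower (darker).
Net: −3 2/3 +1 −1/3 = −3 stops.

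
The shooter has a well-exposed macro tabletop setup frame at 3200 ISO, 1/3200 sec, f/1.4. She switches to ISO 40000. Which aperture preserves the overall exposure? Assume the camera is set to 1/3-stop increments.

f/5

ISO: 3200 → 4000 → 5000 → 6400 → 8000 → 10000 → 12800 → 16000 → 20000 → 25600 → 32000 → 40000 — 3 2/3 stops raised (brighter).
Need 3 2/3 stops darker from the aperture: f/1.4 → f/1.6 → f/1.8 → f/2 → f/2.2 → f/2.5 → f/2.8 → f/3.2 → f/3.5 → f/4 → f/4.5 → f/5.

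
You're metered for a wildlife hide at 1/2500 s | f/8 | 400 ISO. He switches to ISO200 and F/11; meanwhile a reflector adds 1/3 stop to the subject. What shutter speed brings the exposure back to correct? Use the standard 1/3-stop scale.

1/800s

Scene light: 1/3 stop brighter.
ISO: 400 → 320 → 250 → 200 — 1 stop lower (darker).
Aperture: f/8 → f/9 → f/10 → f/11 — 1 stop stopped down (darker).
Net so far: 1 2/3 stops darker. Shutter speed: 1/2500 → 1/2000 → 1/1600 → 1/1250 → 1/1000 → 1/800.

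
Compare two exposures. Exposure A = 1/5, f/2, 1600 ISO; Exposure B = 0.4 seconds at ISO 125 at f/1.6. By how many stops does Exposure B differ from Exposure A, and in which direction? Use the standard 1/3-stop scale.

2 stops darker

Aperture: f/2 → f/1.8 → f/1.6 — 2/3 stop opened up (brighter).
Shutter speed: 1/5 → 1/4 → 0.3 → 0.4 — 1 stop longer (brighter).
ISO: 1600 → 1250 → 1000 → 800 → 640 → 500 → 400 → 320 → 250 → 200 → 160 → 125 — 3 2/3 stops lower (darker).
Net: +2/3 +1 −3 2/3 = −2 stops.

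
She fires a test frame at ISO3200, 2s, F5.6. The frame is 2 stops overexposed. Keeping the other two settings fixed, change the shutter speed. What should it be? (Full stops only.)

1/2s

Overexposed by 2 stops → need 2 stops darker.
Shutter speed: 2 → 1 → 1/2.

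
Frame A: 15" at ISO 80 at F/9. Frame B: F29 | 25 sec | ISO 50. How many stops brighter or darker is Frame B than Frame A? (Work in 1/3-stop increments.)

3 1/3 stops darker

Aperture: f/9 → f/10 → f/11 → f/13 → f/14 → f/16 → f/18 → f/20 → f/22 → f/25 → f/29 — 3 1/3 stops smaller aperture (darker).
Shutter speed: 15 → 20 → 25 — 2/3 stop slower (brighter).
ISO: 80 → 64 → 50 — 2/3 stop dropped (darker).
Net: −3 1/3 +2/3 −2/3 = −3 1/3 stops.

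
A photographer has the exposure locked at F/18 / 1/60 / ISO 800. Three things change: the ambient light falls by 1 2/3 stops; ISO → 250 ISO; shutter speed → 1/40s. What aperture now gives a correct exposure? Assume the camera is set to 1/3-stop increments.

f/7.1

Scene light: 1 2/3 stops darker.
ISO: 800 → 640 → 500 → 400 → 320 → 250 — 1 2/3 stops lower (darker).
Shutter speed: 1/60 → 1/50 → 1/40 — 2/3 stop longer (brighter).
Net so far: 2 2/3 stops darker. Aperture: f/18 → f/16 → f/14 → f/13 → f/11 → f/10 → f/9 → f/8 → f/7.1.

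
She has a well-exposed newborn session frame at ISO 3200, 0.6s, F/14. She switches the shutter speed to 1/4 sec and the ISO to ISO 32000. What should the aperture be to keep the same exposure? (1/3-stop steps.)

f/29

Shutter speed: 0.6 → 0.5 → 0.4 → 0.3 → 1/4 — 1 1/3 stops shorter (darker).
ISO: 3200 → 4000 → 5000 → 6400 → 8000 → 10000 → 12800 → 16000 → 20000 → 25600 → 32000 — 3 1/3 stops raised (brighter).
Net change so far: 2 stops brighter. Offset with the aperture: f/14 → f/16 → f/18 → f/20 → f/22 → f/25 → f/29.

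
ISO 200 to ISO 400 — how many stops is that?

1 stop

200 → 400 — count the steps: 1 stop.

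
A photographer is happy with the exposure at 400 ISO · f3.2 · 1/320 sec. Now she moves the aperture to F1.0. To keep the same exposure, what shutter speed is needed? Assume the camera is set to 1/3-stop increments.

Aperture: f/3.2 → f/2.8 → f/2.5 → f/2.2 → f/2 → f/1.8 → f/1.6 → f/1.4 → f/1.2 → f/1.1 → f/1.0 — 3 1/3 stops opened up (brighter).
Need 3 1/3 stops darker from the shutter speed: 1/320 → 1/400 → 1/500 → 1/640 → 1/800 → 1/1000 → 1/1250 → 1/1600 → 1/2000 → 1/2500 → 1/3200.

1/3200s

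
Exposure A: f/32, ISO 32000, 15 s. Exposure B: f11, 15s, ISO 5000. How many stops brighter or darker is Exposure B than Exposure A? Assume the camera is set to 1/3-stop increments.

Aperture: f/32 → f/29 → f/25 → f/22 → f/20 → f/18 → f/16 → f/14 → f/13 → f/11 — 3 stops larger aperture (brighter).
Shutter speed: unchanged.
ISO: 32000 → 25600 → 20000 → 16000 → 12800 → 10000 → 8000 → 6400 → 5000 — 2 2/3 stops lower (darker).
Net: +3 −2 2/3 = +1/3 stops.

1/3 stop brighter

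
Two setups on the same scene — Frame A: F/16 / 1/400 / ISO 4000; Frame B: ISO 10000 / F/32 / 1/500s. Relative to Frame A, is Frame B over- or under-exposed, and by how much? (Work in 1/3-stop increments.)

Aperture: f/16 → f/18 → f/20 → f/22 → f/25 → f/29 → f/32 — 2 stops smaller aperture (darker).
Shutter speed: 1/400 → 1/500 — 1/3 stop faster (darker).
ISO: 4000 → 5000 → 6400 → 8000 → 10000 — 1 1/3 stops higher (brighter).
Net: −2 −1/3 +1 1/3 = −1 stop.

1 stop darker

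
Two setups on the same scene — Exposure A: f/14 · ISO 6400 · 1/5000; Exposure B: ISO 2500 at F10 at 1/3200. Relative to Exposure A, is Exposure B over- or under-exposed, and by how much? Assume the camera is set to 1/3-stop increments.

1/3 stop brighter

Aperture: f/14 → f/13 → f/11 → f/10 — 1 stop larger aperture (brighter).
Shutter speed: 1/5000 → 1/4000 → 1/3200 — 2/3 stop slower (brighter).
ISO: 6400 → 5000 → 4000 → 3200 → 2500 — 1 1/3 stops dropped (darker).
Net: +1 +2/3 −1 1/3 = +1/3 stops.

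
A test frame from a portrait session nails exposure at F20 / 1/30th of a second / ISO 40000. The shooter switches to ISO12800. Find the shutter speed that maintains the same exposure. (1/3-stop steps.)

ISO: 40000 → 32000 → 25600 → 20000 → 16000 → 12800 — 1 2/3 stops dropped (darker).
Need 1 2/3 stops brighter from the shutter speed: 1/30 → 1/25 → 1/20 → 1/15 → 1/13 → 1/10.

1/10s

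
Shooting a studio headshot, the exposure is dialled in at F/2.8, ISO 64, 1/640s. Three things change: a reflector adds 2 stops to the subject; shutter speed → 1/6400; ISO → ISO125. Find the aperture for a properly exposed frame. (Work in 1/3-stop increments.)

Scene light: 2 stops brighter.
Shutter speed: 1/640 → 1/800 → 1/1000 → 1/1250 → 1/1600 → 1/2000 → 1/2500 → 1/3200 → 1/4000 → 1/5000 → 1/6400 — 3 1/3 stops shorter (darker).
ISO: 64 → 80 → 100 → 125 — 1 stop higher (brighter).
Net so far: 1/3 stop darker. Aperture: f/2.8 → f/2.5.

f/2.5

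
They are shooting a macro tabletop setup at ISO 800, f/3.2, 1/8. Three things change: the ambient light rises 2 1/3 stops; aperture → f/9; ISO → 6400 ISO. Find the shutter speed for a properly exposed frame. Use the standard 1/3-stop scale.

Scene light: 2 1/3 stops brighter.
Aperture: f/3.2 → f/3.5 → f/4 → f/4.5 → f/5 → f/5.6 → f/6.3 → f/7.1 → f/8 → f/9 — 3 stops narrower (darker).
ISO: 800 → 1000 → 1250 → 1600 → 2000 → 2500 → 3200 → 4000 → 5000 → 6400 — 3 stops raised (brighter).
Net so far: 2 1/3 stops brighter. Shutter speed: 1/8 → 1/10 → 1/13 → 1/15 → 1/20 → 1/25 → 1/30 → 1/40.

1/40s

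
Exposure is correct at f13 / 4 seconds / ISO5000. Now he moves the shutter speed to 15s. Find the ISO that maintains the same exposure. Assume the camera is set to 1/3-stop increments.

Shutter speed: 4 → 5 → 6 → 8 → 10 → 13 → 15 — 2 stops longer (brighter).
Need 2 stops darker from the ISO: 5000 → 4000 → 3200 → 2500 → 2000 → 1600 → 1250.

ISO 1250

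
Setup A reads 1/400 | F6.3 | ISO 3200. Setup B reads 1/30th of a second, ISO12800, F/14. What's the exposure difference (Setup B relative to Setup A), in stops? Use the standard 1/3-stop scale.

Aperture: f/6.3 → f/7.1 → f/8 → f/9 → f/10 → f/11 → f/13 → f/14 — 2 1/3 stops narrower (darker).
Shutter speed: 1/400 → 1/320 → 1/250 → 1/200 → 1/160 → 1/125 → 1/100 → 1/80 → 1/60 → 1/50 → 1/40 → 1/30 — 3 2/3 stops longer (brighter).
ISO: 3200 → 4000 → 5000 → 6400 → 8000 → 10000 → 12800 — 2 stops raised (brighter).
Net: −2 1/3 +3 2/3 +2 = +3 1/3 stops.

3 1/3 stops brighter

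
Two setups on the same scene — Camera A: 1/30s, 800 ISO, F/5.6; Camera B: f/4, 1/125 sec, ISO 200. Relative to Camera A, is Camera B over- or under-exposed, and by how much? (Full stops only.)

3 stops darker

Aperture: f/5.6 → f/4 — 1 stop larger aperture (brighter).
Shutter speed: 1/30 → 1/60 → 1/125 — 2 stops faster (darker).
ISO: 800 → 400 → 200 — 2 stops lower (darker).
Net: +1 −2 −2 = −3 stops.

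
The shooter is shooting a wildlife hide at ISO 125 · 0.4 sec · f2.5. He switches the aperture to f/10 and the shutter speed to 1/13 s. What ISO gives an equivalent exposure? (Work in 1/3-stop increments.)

Aperture: f/2.5 → f/2.8 → f/3.2 → f/3.5 → f/4 → f/4.5 → f/5 → f/5.6 → f/6.3 → f/7.1 → f/8 → f/9 → f/10 — 4 stops narrower (darker).
Shutter speed: 0.4 → 0.3 → 1/4 → 1/5 → 1/6 → 1/8 → 1/10 → 1/13 — 2 1/3 stops shorter (darker).
Net change so far: 6 1/3 stops darker. Offset with the ISO: 125 → 160 → 200 → 250 → 320 → 400 → 500 → 640 → 800 → 1000 → 1250 → 1600 → 2000 → 2500 → 3200 → 4000 → 5000 → 6400 → 8000 → 10000.

ISO 10000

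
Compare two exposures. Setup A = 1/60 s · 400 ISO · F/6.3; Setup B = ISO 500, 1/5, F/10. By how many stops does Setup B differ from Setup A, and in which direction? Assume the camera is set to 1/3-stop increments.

Aperture: f/6.3 → f/7.1 → f/8 → f/9 → f/10 — 1 1/3 stops smaller aperture (darker).
Shutter speed: 1/60 → 1/50 → 1/40 → 1/30 → 1/25 → 1/20 → 1/15 → 1/13 → 1/10 → 1/8 → 1/6 → 1/5 — 3 2/3 stops longer (brighter).
ISO: 400 → 500 — 1/3 stop raised (brighter).
Net: −1 1/3 +3 2/3 +1/3 = +2 2/3 stops.

2 2/3 stops brighter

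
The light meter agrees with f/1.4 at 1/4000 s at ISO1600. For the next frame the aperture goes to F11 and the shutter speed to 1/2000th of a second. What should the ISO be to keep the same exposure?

ISO 51200

Aperture: f/1.4 → f/2 → f/2.8 → f/4 → f/5.6 → f/8 → f/11 — 6 stops stopped down (darker).
Shutter speed: 1/4000 → 1/2000 — 1 stop slower (brighter).
Net change so far: 5 stops darker. Offset with the ISO: 1600 → 3200 → 6400 → 12800 → 25600 → 51200.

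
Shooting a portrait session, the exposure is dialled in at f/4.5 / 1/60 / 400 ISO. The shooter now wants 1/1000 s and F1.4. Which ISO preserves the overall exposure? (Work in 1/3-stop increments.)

ISO 640

Shutter speed: 1/60 → 1/80 → 1/100 → 1/125 → 1/160 → 1/200 → 1/250 → 1/320 → 1/400 → 1/500 → 1/640 → 1/800 → 1/1000 — 4 stops faster (darker).
Aperture: f/4.5 → f/4 → f/3.5 → f/3.2 → f/2.8 → f/2.5 → f/2.2 → f/2 → f/1.8 → f/1.6 → f/1.4 — 3 1/3 stops larger aperture (brighter).
Net change so far: 2/3 stop darker. Offset with the ISO: 400 → 500 → 640.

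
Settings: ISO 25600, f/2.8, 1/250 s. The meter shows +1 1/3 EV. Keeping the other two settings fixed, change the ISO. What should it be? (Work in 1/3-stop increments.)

Overexposed by 1 1/3 stops → need 1 1/3 stops darker.
ISO: 25600 → 20000 → 16000 → 12800 → 10000.

ISO 10000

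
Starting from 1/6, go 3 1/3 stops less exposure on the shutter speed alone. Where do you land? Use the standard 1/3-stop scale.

Shutter speed: 1/6 → 1/8 → 1/10 → 1/13 → 1/15 → 1/20 → 1/25 → 1/30 → 1/40 → 1/50 → 1/60 — 3 1/3 stops faster (darker).

1/60s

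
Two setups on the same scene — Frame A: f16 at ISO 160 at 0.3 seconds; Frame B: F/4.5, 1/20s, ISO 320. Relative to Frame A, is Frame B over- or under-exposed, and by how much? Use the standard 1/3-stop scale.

2 stops brighter

Aperture: f/16 → f/14 → f/13 → f/11 → f/10 → f/9 → f/8 → f/7.1 → f/6.3 → f/5.6 → f/5 → f/4.5 — 3 2/3 stops wider (brighter).
Shutter speed: 0.3 → 1/4 → 1/5 → 1/6 → 1/8 → 1/10 → 1/13 → 1/15 → 1/20 — 2 2/3 stops shorter (darker).
ISO: 160 → 200 → 250 → 320 — 1 stop higher (brighter).
Net: +3 2/3 −2 2/3 +1 = +2 stops.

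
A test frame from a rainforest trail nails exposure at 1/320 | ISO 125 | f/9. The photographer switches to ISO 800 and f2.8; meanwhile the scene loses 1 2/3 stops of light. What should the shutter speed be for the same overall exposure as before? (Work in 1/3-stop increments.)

1/6400s

Scene light: 1 2/3 stops darker.
ISO: 125 → 160 → 200 → 250 → 320 → 400 → 500 → 640 → 800 — 2 2/3 stops higher (brighter).
Aperture: f/9 → f/8 → f/7.1 → f/6.3 → f/5.6 → f/5 → f/4.5 → f/4 → f/3.5 → f/3.2 → f/2.8 — 3 1/3 stops wider (brighter).
Net so far: 4 1/3 stops brighter. Shutter speed: 1/320 → 1/400 → 1/500 → 1/640 → 1/800 → 1/1000 → 1/1250 → 1/1600 → 1/2000 → 1/2500 → 1/3200 → 1/4000 → 1/5000 → 1/6400.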